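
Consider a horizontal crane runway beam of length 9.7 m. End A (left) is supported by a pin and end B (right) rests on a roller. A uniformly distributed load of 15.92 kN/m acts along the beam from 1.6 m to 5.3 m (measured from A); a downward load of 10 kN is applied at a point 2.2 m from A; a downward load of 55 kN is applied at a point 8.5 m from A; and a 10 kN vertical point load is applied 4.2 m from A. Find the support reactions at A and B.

Resultant of the distributed load: 15.92 × 3.7 = 58.904 kN at 3.45 m from A.
Moments about A: B_y·9.7 − (15.92·3.7)·3.45 − 10·2.2 − 55·8.5 − 10·4.2 = 0 → B_y = 734.7188/9.7 = 75.7442 ≈ 75.74 kN.
ΣF_y = 0: A_y + 75.7442 − 15.92·3.7 − 10 − 55 − 10 = 0 → A_y = 58.16 kN.
ΣF_x = 0: no horizontal applied forces, so A_x = 0.

A_x = 0, A_y = 58.16 kN, B_y = 75.74 kN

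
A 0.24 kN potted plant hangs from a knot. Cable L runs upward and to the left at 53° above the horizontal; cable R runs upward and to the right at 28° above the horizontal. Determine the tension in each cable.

T_L = 0.2145 kN, T_R = 0.1462 kN

ΣF_x = 0: −T_L·cos53° + T_R·cos28° = 0 → T_R = 0.681598·T_L.
ΣF_y = 0: T_L·sin53° + T_R·sin28° = 0.24.
Substitute: T_L·(0.798636 + 0.681598·0.469472) = 0.24 → T_L = 0.214549 ≈ 0.2145 kN.
Then T_R = 0.681598 × 0.214549 = 0.1462 kN.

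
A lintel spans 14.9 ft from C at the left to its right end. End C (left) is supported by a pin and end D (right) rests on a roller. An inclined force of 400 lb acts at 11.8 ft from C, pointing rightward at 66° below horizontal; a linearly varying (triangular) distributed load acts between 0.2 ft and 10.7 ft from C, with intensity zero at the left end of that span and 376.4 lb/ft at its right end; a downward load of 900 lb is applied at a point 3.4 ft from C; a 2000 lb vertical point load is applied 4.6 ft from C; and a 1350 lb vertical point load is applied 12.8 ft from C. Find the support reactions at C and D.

Resultant of the triangular load: ½ × 376.4 × 10.5 = 1976.1 lb, acting at 7.2 ft from C (one-third of the span from the peak).
Taking moments about C: D_y·14.9 − 400·sin66°·11.8 − (½·376.4·10.5)·7.2 − 900·3.4 − 2000·4.6 − 1350·12.8 = 0 → D_y = 48079.9/14.9 = 3226.84 ≈ 3227 lb.
ΣF_y = 0: C_y + 3226.84 − 400·sin66° − ½·376.4·10.5 − 900 − 2000 − 1350 = 0 → C_y = 3365 lb.
ΣF_x = 0: C_x + 400·cos66° = 0 → C_x = -162.7 lb.

C_x = -162.7 lb, C_y = 3365 lb, D_y = 3227 lb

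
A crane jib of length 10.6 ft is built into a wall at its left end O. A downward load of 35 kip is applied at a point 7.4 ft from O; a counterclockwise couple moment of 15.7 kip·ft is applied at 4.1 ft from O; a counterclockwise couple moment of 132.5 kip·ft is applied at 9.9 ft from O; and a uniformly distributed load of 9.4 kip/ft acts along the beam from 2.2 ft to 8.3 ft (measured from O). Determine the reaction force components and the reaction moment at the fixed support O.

O_x = 0, O_y = 92.34 kip, M_O = 411.8 kip·ft

Resultant of the distributed load: 9.4 × 6.1 = 57.34 kip at 5.25 ft from O.
ΣF_x = 0: O_x = 0.
ΣF_y = 0: O_y − 35 − 9.4·6.1 = 0 → O_y = 92.34 kip.
ΣM about O: M_O − 35·7.4 + 15.7 + 132.5 − (9.4·6.1)·5.25 = 0 → M_O = 411.8 kip·ft.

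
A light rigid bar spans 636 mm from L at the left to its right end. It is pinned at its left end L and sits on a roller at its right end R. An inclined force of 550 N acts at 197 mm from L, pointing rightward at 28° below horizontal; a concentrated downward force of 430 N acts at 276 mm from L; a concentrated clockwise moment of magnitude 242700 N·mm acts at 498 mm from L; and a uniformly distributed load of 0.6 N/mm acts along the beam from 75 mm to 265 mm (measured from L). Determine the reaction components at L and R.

L_x = -485.6 N, L_y = 123.6 N, R_y = 678.7 N

Resultant of the distributed load: 0.6 × 190 = 114 N at 170 mm from L.
Moments about L: R_y·636 − 550·sin28°·197 − 430·276 − 242700 − (0.6·190)·170 = 0 → R_y = 431627/636 = 678.659 ≈ 678.7 N.
ΣF_y = 0: L_y + 678.659 − 550·sin28° − 430 − 0.6·190 = 0 → L_y = 123.6 N.
ΣF_x = 0: L_x + 550·cos28° = 0 → L_x = -485.6 N.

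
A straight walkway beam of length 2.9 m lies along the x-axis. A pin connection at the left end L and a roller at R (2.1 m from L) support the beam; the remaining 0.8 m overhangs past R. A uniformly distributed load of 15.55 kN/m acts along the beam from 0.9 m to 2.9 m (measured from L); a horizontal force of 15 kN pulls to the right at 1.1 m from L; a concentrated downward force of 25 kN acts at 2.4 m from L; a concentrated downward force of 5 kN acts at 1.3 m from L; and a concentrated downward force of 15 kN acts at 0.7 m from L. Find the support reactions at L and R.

L_x = -15.00 kN, L_y = 11.30 kN, R_y = 64.80 kN

Resultant of the distributed load: 15.55 × 2 = 31.1 kN at 1.9 m from L.
ΣM about L: R_y·2.1 − (15.55·2)·1.9 − 25·2.4 − 5·1.3 − 15·0.7 = 0 → R_y = 136.09/2.1 = 64.8048 ≈ 64.80 kN.
ΣF_y = 0: L_y + 64.8048 − 15.55·2 − 25 − 5 − 15 = 0 → L_y = 11.30 kN.
ΣF_x = 0: L_x + 15 = 0 → L_x = -15.00 kN.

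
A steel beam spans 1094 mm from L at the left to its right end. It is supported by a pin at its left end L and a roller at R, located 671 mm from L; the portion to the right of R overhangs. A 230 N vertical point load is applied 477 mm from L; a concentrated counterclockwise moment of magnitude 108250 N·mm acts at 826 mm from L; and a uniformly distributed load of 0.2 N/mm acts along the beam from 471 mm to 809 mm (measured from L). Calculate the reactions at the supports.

Resultant of the distributed load: 0.2 × 338 = 67.6 N at 640 mm from L.
ΣM about L: R_y·671 − 230·477 + 108250 − (0.2·338)·640 = 0 → R_y = 44724/671 = 66.6528 ≈ 66.65 N.
ΣF_y = 0: L_y + 66.6528 − 230 − 0.2·338 = 0 → L_y = 230.9 N.
ΣF_x = 0: no horizontal applied forces, so L_x = 0.

L_x = 0, L_y = 230.9 N, R_y = 66.65 N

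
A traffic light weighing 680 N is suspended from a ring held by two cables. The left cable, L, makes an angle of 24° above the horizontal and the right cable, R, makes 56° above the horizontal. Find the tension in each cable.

ΣF_x = 0: −T_L·cos24° + T_R·cos56° = 0 → T_R = 1.63369·T_L.
ΣF_y = 0: T_L·sin24° + T_R·sin56° = 680.
Substitute: T_L·(0.406737 + 1.63369·0.829038) = 680 → T_L = 386.116 ≈ 386.1 N.
Then T_R = 1.63369 × 386.116 = 630.8 N.

T_L = 386.1 N, T_R = 630.8 N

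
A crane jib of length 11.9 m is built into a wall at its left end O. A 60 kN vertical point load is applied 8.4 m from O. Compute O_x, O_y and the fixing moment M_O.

O_x = 0, O_y = 60.00 kN, M_O = 504.0 kN·m

ΣF_x = 0: O_x = 0.
ΣF_y = 0: O_y − 60 = 0 → O_y = 60.00 kN.
ΣM about O: M_O − 60·8.4 = 0 → M_O = 504.0 kN·m.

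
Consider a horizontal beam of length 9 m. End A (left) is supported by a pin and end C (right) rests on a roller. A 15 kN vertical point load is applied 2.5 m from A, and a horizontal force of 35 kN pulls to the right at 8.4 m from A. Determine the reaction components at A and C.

A_x = -35.00 kN, A_y = 10.83 kN, C_y = 4.167 kN

Moments about A: C_y·9 − 15·2.5 = 0 → C_y = 37.5/9 = 4.16667 ≈ 4.167 kN.
ΣF_y = 0: A_y + 4.16667 − 15 = 0 → A_y = 10.83 kN.
ΣF_x = 0: A_x + 35 = 0 → A_x = -35.00 kN.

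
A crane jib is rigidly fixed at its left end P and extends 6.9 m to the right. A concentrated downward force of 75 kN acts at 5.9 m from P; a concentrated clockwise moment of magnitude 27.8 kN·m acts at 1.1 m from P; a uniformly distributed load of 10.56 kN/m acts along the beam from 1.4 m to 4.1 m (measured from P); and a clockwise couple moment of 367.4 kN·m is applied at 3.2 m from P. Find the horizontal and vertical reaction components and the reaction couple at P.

Resultant of the distributed load: 10.56 × 2.7 = 28.512 kN at 2.75 m from P.
ΣF_x = 0: P_x = 0.
ΣF_y = 0: P_y − 75 − 10.56·2.7 = 0 → P_y = 103.5 kN.
ΣM about P: M_P − 75·5.9 − 27.8 − (10.56·2.7)·2.75 − 367.4 = 0 → M_P = 916.1 kN·m.

P_x = 0, P_y = 103.5 kN, M_P = 916.1 kN·m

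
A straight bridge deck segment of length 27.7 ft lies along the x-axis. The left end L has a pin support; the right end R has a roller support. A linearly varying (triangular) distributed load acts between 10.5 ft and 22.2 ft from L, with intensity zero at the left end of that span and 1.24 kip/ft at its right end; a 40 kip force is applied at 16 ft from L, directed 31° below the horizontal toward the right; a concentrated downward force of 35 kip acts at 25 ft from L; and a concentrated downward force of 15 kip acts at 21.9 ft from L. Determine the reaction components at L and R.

L_x = -34.29 kip, L_y = 17.72 kip, R_y = 60.14 kip

Resultant of the triangular load: ½ × 1.24 × 11.7 = 7.254 kip, acting at 18.3 ft from L (one-third of the span from the peak).
Taking moments about L: R_y·27.7 − (½·1.24·11.7)·18.3 − 40·sin31°·16 − 35·25 − 15·21.9 = 0 → R_y = 1665.87/27.7 = 60.1397 ≈ 60.14 kip.
ΣF_y = 0: L_y + 60.1397 − ½·1.24·11.7 − 40·sin31° − 35 − 15 = 0 → L_y = 17.72 kip.
ΣF_x = 0: L_x + 40·cos31° = 0 → L_x = -34.29 kip.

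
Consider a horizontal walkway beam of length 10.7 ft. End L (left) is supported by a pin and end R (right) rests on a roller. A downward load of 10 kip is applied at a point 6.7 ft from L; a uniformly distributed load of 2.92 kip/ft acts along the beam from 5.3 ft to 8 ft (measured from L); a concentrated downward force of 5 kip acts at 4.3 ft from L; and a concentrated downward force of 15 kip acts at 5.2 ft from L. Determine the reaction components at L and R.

L_x = 0, L_y = 17.42 kip, R_y = 20.46 kip

Resultant of the distributed load: 2.92 × 2.7 = 7.884 kip at 6.65 ft from L.
ΣM about L: R_y·10.7 − 10·6.7 − (2.92·2.7)·6.65 − 5·4.3 − 15·5.2 = 0 → R_y = 218.9286/10.7 = 20.4606 ≈ 20.46 kip.
ΣF_y = 0: L_y + 20.4606 − 10 − 2.92·2.7 − 5 − 15 = 0 → L_y = 17.42 kip.
ΣF_x = 0: no horizontal applied forces, so L_x = 0.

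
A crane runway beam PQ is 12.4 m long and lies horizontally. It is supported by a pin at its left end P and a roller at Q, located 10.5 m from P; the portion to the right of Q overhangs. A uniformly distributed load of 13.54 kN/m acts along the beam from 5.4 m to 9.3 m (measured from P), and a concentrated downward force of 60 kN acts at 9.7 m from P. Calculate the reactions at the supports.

Resultant of the distributed load: 13.54 × 3.9 = 52.806 kN at 7.35 m from P.
Taking moments about P: Q_y·10.5 − (13.54·3.9)·7.35 − 60·9.7 = 0 → Q_y = 970.1241/10.5 = 92.3928 ≈ 92.39 kN.
ΣF_y = 0: P_y + 92.3928 − 13.54·3.9 − 60 = 0 → P_y = 20.41 kN.
ΣF_x = 0: no horizontal applied forces, so P_x = 0.

P_x = 0, P_y = 20.41 kN, Q_y = 92.39 kN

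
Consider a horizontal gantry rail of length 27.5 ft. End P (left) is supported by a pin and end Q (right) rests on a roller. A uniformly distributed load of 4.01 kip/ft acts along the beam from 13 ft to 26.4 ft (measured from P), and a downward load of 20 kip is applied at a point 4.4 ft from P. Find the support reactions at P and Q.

Resultant of the distributed load: 4.01 × 13.4 = 53.734 kip at 19.7 ft from P.
ΣM about P: Q_y·27.5 − (4.01·13.4)·19.7 − 20·4.4 = 0 → Q_y = 1146.5598/27.5 = 41.6931 ≈ 41.69 kip.
ΣF_y = 0: P_y + 41.6931 − 4.01·13.4 − 20 = 0 → P_y = 32.04 kip.
ΣF_x = 0: no horizontal applied forces, so P_x = 0.

P_x = 0, P_y = 32.04 kip, Q_y = 41.69 kip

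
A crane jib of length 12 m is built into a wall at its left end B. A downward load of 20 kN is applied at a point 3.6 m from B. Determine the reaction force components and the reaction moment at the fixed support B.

ΣF_x = 0: B_x = 0.
ΣF_y = 0: B_y − 20 = 0 → B_y = 20.00 kN.
ΣM about B: M_B − 20·3.6 = 0 → M_B = 72.00 kN·m.

B_x = 0, B_y = 20.00 kN, M_B = 72.00 kN·m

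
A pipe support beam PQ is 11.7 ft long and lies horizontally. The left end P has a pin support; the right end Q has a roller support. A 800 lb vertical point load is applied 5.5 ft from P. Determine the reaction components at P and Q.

Taking moments about P: Q_y·11.7 − 800·5.5 = 0 → Q_y = 4400/11.7 = 376.068 ≈ 376.1 lb.
ΣF_y = 0: P_y + 376.068 − 800 = 0 → P_y = 423.9 lb.
ΣF_x = 0: no horizontal applied forces, so P_x = 0.

P_x = 0, P_y = 423.9 lb, Q_y = 376.1 lb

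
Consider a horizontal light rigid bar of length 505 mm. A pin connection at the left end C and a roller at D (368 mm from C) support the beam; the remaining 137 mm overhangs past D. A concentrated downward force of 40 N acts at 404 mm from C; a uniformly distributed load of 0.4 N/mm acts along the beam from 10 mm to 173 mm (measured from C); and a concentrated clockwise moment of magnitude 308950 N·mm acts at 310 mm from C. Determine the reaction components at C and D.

Resultant of the distributed load: 0.4 × 163 = 65.2 N at 91.5 mm from C.
Taking moments about C: D_y·368 − 40·404 − (0.4·163)·91.5 − 308950 = 0 → D_y = 331075.8/368 = 899.663 ≈ 899.7 N.
ΣF_y = 0: C_y + 899.663 − 40 − 0.4·163 = 0 → C_y = -794.5 N.
ΣF_x = 0: no horizontal applied forces, so C_x = 0.

C_x = 0, C_y = -794.5 N, D_y = 899.7 N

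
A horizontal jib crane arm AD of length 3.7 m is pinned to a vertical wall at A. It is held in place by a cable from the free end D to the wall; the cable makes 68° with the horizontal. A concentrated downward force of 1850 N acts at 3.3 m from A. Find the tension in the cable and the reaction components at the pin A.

ΣM about A: T·sin68°·3.7 − 1850·3.3 = 0 → T = 6105/(3.7·0.927184) = 1779.58 ≈ 1780 N.
ΣF_x = 0: A_x − T·cos68° = 0 → A_x = 1779.58 × 0.374607 = 666.6 N.
ΣF_y = 0: A_y + T·sin68° − 1850 = 0 → A_y = 1850 − 1779.58 × 0.927184 = 200.0 N.

T = 1780 N, A_x = 666.6 N, A_y = 200.0 N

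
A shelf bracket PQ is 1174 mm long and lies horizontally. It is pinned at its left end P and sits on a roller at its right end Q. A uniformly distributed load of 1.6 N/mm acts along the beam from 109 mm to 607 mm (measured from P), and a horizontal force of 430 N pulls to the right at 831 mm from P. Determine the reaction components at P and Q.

Resultant of the distributed load: 1.6 × 498 = 796.8 N at 358 mm from P.
ΣM about P: Q_y·1174 − (1.6·498)·358 = 0 → Q_y = 285254.4/1174 = 242.976 ≈ 243.0 N.
ΣF_y = 0: P_y + 242.976 − 1.6·498 = 0 → P_y = 553.8 N.
ΣF_x = 0: P_x + 430 = 0 → P_x = -430.0 N.

P_x = -430.0 N, P_y = 553.8 N, Q_y = 243.0 N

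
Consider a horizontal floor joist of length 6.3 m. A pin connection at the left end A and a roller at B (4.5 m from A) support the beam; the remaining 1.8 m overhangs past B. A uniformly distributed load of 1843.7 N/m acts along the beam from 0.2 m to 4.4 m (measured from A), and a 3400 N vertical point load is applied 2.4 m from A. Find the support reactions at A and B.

Resultant of the distributed load: 1843.7 × 4.2 = 7743.54 N at 2.3 m from A.
Taking moments about A: B_y·4.5 − (1843.7·4.2)·2.3 − 3400·2.4 = 0 → B_y = 25970.142/4.5 = 5771.14 ≈ 5771 N.
ΣF_y = 0: A_y + 5771.14 − 1843.7·4.2 − 3400 = 0 → A_y = 5372 N.
ΣF_x = 0: no horizontal applied forces, so A_x = 0.

A_x = 0, A_y = 5372 N, B_y = 5771 N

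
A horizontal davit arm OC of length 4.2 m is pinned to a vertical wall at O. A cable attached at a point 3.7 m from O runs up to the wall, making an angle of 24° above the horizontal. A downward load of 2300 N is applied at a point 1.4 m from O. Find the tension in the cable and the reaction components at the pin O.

ΣM about O: T·sin24°·3.7 − 2300·1.4 = 0 → T = 3220/(3.7·0.406737) = 2139.64 ≈ 2140 N.
ΣF_x = 0: O_x − T·cos24° = 0 → O_x = 2139.64 × 0.913545 = 1955 N.
ΣF_y = 0: O_y + T·sin24° − 2300 = 0 → O_y = 2300 − 2139.64 × 0.406737 = 1430 N.

T = 2140 N, O_x = 1955 N, O_y = 1430 N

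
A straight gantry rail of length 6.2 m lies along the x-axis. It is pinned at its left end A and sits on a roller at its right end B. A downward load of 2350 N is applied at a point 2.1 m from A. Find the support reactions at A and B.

A_x = 0, A_y = 1554 N, B_y = 796.0 N

Moments about A: B_y·6.2 − 2350·2.1 = 0 → B_y = 4935/6.2 = 795.968 ≈ 796.0 N.
ΣF_y = 0: A_y + 795.968 − 2350 = 0 → A_y = 1554 N.
ΣF_x = 0: no horizontal applied forces, so A_x = 0.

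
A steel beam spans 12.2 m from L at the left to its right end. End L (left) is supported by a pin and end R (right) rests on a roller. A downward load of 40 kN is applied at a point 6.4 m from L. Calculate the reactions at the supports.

Taking moments about L: R_y·12.2 − 40·6.4 = 0 → R_y = 256/12.2 = 20.9836 ≈ 20.98 kN.
ΣF_y = 0: L_y + 20.9836 − 40 = 0 → L_y = 19.02 kN.
ΣF_x = 0: no horizontal applied forces, so L_x = 0.

L_x = 0, L_y = 19.02 kN, R_y = 20.98 kN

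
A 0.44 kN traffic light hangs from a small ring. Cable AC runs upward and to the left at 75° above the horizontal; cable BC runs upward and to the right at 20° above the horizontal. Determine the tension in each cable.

ΣF_x = 0: −T_AC·cos75° + T_BC·cos20° = 0 → T_BC = 0.275429·T_AC.
ΣF_y = 0: T_AC·sin75° + T_BC·sin20° = 0.44.
Substitute: T_AC·(0.965926 + 0.275429·0.34202) = 0.44 → T_AC = 0.415044 ≈ 0.4150 kN.
Then T_BC = 0.275429 × 0.415044 = 0.1143 kN.

T_AC = 0.4150 kN, T_BC = 0.1143 kN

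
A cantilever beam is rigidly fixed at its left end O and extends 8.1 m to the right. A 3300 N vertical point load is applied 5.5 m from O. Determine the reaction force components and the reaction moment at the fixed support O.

O_x = 0, O_y = 3300 N, M_O = 18150 N·m

ΣF_x = 0: O_x = 0.
ΣF_y = 0: O_y − 3300 = 0 → O_y = 3300 N.
ΣM about O: M_O − 3300·5.5 = 0 → M_O = 18150 N·m.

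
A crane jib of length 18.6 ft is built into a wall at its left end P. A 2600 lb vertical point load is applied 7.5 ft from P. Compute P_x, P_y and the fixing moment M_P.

ΣF_x = 0: P_x = 0.
ΣF_y = 0: P_y − 2600 = 0 → P_y = 2600 lb.
ΣM about P: M_P − 2600·7.5 = 0 → M_P = 19500 lb·ft.

P_x = 0, P_y = 2600 lb, M_P = 19500 lb·ft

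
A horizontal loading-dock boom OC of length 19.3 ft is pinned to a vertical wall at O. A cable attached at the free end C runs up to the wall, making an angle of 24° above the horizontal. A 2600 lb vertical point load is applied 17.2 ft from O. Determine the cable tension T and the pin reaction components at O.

T = 5697 lb, O_x = 5204 lb, O_y = 282.9 lb

ΣM about O: T·sin24°·19.3 − 2600·17.2 = 0 → T = 44720/(19.3·0.406737) = 5696.8 ≈ 5697 lb.
ΣF_x = 0: O_x − T·cos24° = 0 → O_x = 5696.8 × 0.913545 = 5204 lb.
ΣF_y = 0: O_y + T·sin24° − 2600 = 0 → O_y = 2600 − 5696.8 × 0.406737 = 282.9 lb.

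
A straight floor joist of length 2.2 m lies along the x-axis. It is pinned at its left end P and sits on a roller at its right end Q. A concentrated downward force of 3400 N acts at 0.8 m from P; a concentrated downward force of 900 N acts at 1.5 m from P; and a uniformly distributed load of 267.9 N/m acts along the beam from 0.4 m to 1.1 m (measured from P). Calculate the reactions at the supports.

Resultant of the distributed load: 267.9 × 0.7 = 187.53 N at 0.75 m from P.
Moments about P: Q_y·2.2 − 3400·0.8 − 900·1.5 − (267.9·0.7)·0.75 = 0 → Q_y = 4210.6475/2.2 = 1913.93 ≈ 1914 N.
ΣF_y = 0: P_y + 1913.93 − 3400 − 900 − 267.9·0.7 = 0 → P_y = 2574 N.
ΣF_x = 0: no horizontal applied forces, so P_x = 0.

P_x = 0, P_y = 2574 N, Q_y = 1914 N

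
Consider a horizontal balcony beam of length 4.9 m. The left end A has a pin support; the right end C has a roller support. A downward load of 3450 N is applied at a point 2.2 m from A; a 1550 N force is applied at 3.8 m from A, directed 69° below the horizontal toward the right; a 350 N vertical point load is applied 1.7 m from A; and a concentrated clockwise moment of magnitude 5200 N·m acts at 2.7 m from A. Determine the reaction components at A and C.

A_x = -555.5 N, A_y = 1393 N, C_y = 3854 N

Moments about A: C_y·4.9 − 3450·2.2 − 1550·sin69°·3.8 − 350·1.7 − 5200 = 0 → C_y = 18883.8/4.9 = 3853.84 ≈ 3854 N.
ΣF_y = 0: A_y + 3853.84 − 3450 − 1550·sin69° − 350 = 0 → A_y = 1393 N.
ΣF_x = 0: A_x + 1550·cos69° = 0 → A_x = -555.5 N.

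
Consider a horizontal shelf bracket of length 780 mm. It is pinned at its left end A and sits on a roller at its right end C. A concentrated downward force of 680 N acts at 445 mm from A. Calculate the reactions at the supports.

Moments about A: C_y·780 − 680·445 = 0 → C_y = 302600/780 = 387.949 ≈ 387.9 N.
ΣF_y = 0: A_y + 387.949 − 680 = 0 → A_y = 292.1 N.
ΣF_x = 0: no horizontal applied forces, so A_x = 0.

A_x = 0, A_y = 292.1 N, C_y = 387.9 N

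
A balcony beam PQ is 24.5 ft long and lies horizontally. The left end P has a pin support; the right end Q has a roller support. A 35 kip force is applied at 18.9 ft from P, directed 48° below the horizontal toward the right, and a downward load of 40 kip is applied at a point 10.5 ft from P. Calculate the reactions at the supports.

Taking moments about P: Q_y·24.5 − 35·sin48°·18.9 − 40·10.5 = 0 → Q_y = 911.59/24.5 = 37.2078 ≈ 37.21 kip.
ΣF_y = 0: P_y + 37.2078 − 35·sin48° − 40 = 0 → P_y = 28.80 kip.
ΣF_x = 0: P_x + 35·cos48° = 0 → P_x = -23.42 kip.

P_x = -23.42 kip, P_y = 28.80 kip, Q_y = 37.21 kip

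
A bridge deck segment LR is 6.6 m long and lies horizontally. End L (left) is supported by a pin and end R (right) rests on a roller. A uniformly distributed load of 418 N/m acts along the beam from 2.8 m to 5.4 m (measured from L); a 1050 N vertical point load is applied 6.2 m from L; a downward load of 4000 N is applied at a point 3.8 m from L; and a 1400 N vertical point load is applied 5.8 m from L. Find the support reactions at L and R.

Resultant of the distributed load: 418 × 2.6 = 1086.8 N at 4.1 m from L.
ΣM about L: R_y·6.6 − (418·2.6)·4.1 − 1050·6.2 − 4000·3.8 − 1400·5.8 = 0 → R_y = 34285.88/6.6 = 5194.83 ≈ 5195 N.
ΣF_y = 0: L_y + 5194.83 − 418·2.6 − 1050 − 4000 − 1400 = 0 → L_y = 2342 N.
ΣF_x = 0: no horizontal applied forces, so L_x = 0.

L_x = 0, L_y = 2342 N, R_y = 5195 N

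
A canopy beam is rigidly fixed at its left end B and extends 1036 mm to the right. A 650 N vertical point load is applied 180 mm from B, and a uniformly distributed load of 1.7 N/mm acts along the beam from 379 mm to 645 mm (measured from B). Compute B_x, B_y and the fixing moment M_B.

Resultant of the distributed load: 1.7 × 266 = 452.2 N at 512 mm from B.
ΣF_x = 0: B_x = 0.
ΣF_y = 0: B_y − 650 − 1.7·266 = 0 → B_y = 1102 N.
ΣM about B: M_B − 650·180 − (1.7·266)·512 = 0 → M_B = 348500 N·mm.

B_x = 0, B_y = 1102 N, M_B = 348500 N·mm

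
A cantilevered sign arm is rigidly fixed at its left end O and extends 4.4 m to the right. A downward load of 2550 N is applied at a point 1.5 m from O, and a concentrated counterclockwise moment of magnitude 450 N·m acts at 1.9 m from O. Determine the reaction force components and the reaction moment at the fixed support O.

O_x = 0, O_y = 2550 N, M_O = 3375 N·m

ΣF_x = 0: O_x = 0.
ΣF_y = 0: O_y − 2550 = 0 → O_y = 2550 N.
ΣM about O: M_O − 2550·1.5 + 450 = 0 → M_O = 3375 N·m.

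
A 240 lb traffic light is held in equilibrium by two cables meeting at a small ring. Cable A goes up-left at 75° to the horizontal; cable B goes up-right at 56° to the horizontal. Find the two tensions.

T_A = 177.8 lb, T_B = 82.31 lb

ΣF_x = 0: −T_A·cos75° + T_B·cos56° = 0 → T_B = 0.462844·T_A.
ΣF_y = 0: T_A·sin75° + T_B·sin56° = 240.
Substitute: T_A·(0.965926 + 0.462844·0.829038) = 240 → T_A = 177.825 ≈ 177.8 lb.
Then T_B = 0.462844 × 177.825 = 82.31 lb.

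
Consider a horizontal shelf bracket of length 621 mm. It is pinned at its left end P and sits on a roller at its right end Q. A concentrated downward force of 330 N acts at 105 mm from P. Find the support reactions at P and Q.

Taking moments about P: Q_y·621 − 330·105 = 0 → Q_y = 34650/621 = 55.7971 ≈ 55.80 N.
ΣF_y = 0: P_y + 55.7971 − 330 = 0 → P_y = 274.2 N.
ΣF_x = 0: no horizontal applied forces, so P_x = 0.

P_x = 0, P_y = 274.2 N, Q_y = 55.80 N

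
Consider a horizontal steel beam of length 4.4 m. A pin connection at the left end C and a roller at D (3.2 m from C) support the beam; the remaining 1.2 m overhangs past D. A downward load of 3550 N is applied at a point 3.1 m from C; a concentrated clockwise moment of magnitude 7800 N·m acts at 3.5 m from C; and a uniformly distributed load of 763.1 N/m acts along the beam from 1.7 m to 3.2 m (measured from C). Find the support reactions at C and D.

Resultant of the distributed load: 763.1 × 1.5 = 1144.65 N at 2.45 m from C.
ΣM about C: D_y·3.2 − 3550·3.1 − 7800 − (763.1·1.5)·2.45 = 0 → D_y = 21609.3925/3.2 = 6752.94 ≈ 6753 N.
ΣF_y = 0: C_y + 6752.94 − 3550 − 763.1·1.5 = 0 → C_y = -2058 N.
ΣF_x = 0: no horizontal applied forces, so C_x = 0.

C_x = 0, C_y = -2058 N, D_y = 6753 N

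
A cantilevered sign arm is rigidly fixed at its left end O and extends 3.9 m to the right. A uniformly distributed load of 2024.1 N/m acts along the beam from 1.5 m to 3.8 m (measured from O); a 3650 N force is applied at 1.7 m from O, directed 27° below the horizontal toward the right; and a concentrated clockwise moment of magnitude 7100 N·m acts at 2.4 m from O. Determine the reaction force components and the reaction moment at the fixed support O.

O_x = -3252 N, O_y = 6312 N, M_O = 22250 N·m

Resultant of the distributed load: 2024.1 × 2.3 = 4655.43 N at 2.65 m from O.
ΣF_x = 0: O_x + 3650·cos27° = 0 → O_x = -3252 N.
ΣF_y = 0: O_y − 2024.1·2.3 − 3650·sin27° = 0 → O_y = 6312 N.
ΣM about O: M_O − (2024.1·2.3)·2.65 − 3650·sin27°·1.7 − 7100 = 0 → M_O = 22250 N·m.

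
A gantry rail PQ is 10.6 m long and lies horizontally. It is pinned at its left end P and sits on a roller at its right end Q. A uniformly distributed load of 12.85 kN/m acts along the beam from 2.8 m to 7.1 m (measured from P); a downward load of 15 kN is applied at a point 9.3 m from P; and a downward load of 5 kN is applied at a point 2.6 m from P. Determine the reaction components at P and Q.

Resultant of the distributed load: 12.85 × 4.3 = 55.255 kN at 4.95 m from P.
Moments about P: Q_y·10.6 − (12.85·4.3)·4.95 − 15·9.3 − 5·2.6 = 0 → Q_y = 426.01225/10.6 = 40.1898 ≈ 40.19 kN.
ΣF_y = 0: P_y + 40.1898 − 12.85·4.3 − 15 − 5 = 0 → P_y = 35.07 kN.
ΣF_x = 0: no horizontal applied forces, so P_x = 0.

P_x = 0, P_y = 35.07 kN, Q_y = 40.19 kN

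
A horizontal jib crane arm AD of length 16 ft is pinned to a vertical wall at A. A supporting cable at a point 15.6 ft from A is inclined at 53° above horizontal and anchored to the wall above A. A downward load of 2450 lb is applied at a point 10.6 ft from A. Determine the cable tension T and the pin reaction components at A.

T = 2084 lb, A_x = 1254 lb, A_y = 785.3 lb

ΣM about A: T·sin53°·15.6 − 2450·10.6 = 0 → T = 25970/(15.6·0.798636) = 2084.48 ≈ 2084 lb.
ΣF_x = 0: A_x − T·cos53° = 0 → A_x = 2084.48 × 0.601815 = 1254 lb.
ΣF_y = 0: A_y + T·sin53° − 2450 = 0 → A_y = 2450 − 2084.48 × 0.798636 = 785.3 lb.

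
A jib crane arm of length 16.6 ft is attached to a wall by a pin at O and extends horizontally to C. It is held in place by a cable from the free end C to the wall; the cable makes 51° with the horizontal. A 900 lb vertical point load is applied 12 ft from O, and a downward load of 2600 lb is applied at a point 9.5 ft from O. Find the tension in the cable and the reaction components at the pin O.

ΣM about O: T·sin51°·16.6 − 900·12 − 2600·9.5 = 0 → T = 35500/(16.6·0.777146) = 2751.8 ≈ 2752 lb.
ΣF_x = 0: O_x − T·cos51° = 0 → O_x = 2751.8 × 0.62932 = 1732 lb.
ΣF_y = 0: O_y + T·sin51° − 900 − 2600 = 0 → O_y = 3500 − 2751.8 × 0.777146 = 1361 lb.

T = 2752 lb, O_x = 1732 lb, O_y = 1361 lb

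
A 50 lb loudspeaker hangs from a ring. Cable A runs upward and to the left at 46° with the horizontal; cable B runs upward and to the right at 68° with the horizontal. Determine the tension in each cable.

ΣF_x = 0: −T_A·cos46° + T_B·cos68° = 0 → T_B = 1.85437·T_A.
ΣF_y = 0: T_A·sin46° + T_B·sin68° = 50.
Substitute: T_A·(0.71934 + 1.85437·0.927184) = 50 → T_A = 20.5029 ≈ 20.50 lb.
Then T_B = 1.85437 × 20.5029 = 38.02 lb.

T_A = 20.50 lb, T_B = 38.02 lb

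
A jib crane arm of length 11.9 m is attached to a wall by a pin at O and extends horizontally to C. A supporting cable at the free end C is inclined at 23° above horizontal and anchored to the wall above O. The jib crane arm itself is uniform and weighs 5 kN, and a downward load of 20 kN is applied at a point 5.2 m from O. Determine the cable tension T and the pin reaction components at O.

ΣM about O: T·sin23°·11.9 − 5·5.95 − 20·5.2 = 0 → T = 133.75/(11.9·0.390731) = 28.7653 ≈ 28.77 kN.
ΣF_x = 0: O_x − T·cos23° = 0 → O_x = 28.7653 × 0.920505 = 26.48 kN.
ΣF_y = 0: O_y + T·sin23° − 5 − 20 = 0 → O_y = 25 − 28.7653 × 0.390731 = 13.76 kN.

T = 28.77 kN, O_x = 26.48 kN, O_y = 13.76 kN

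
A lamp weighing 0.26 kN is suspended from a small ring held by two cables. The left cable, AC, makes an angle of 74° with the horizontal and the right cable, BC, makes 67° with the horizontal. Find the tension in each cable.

T_AC = 0.1614 kN, T_BC = 0.1139 kN

ΣF_x = 0: −T_AC·cos74° + T_BC·cos67° = 0 → T_BC = 0.70544·T_AC.
ΣF_y = 0: T_AC·sin74° + T_BC·sin67° = 0.26.
Substitute: T_AC·(0.961262 + 0.70544·0.920505) = 0.26 → T_AC = 0.161428 ≈ 0.1614 kN.
Then T_BC = 0.70544 × 0.161428 = 0.1139 kN.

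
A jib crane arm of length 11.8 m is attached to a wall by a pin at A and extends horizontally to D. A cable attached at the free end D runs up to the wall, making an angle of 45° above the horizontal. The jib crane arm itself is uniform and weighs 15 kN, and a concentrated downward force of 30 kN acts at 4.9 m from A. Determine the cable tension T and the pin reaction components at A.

T = 28.22 kN, A_x = 19.96 kN, A_y = 25.04 kN

ΣM about A: T·sin45°·11.8 − 15·5.9 − 30·4.9 = 0 → T = 235.5/(11.8·0.707107) = 28.2243 ≈ 28.22 kN.
ΣF_x = 0: A_x − T·cos45° = 0 → A_x = 28.2243 × 0.707107 = 19.96 kN.
ΣF_y = 0: A_y + T·sin45° − 15 − 30 = 0 → A_y = 45 − 28.2243 × 0.707107 = 25.04 kN.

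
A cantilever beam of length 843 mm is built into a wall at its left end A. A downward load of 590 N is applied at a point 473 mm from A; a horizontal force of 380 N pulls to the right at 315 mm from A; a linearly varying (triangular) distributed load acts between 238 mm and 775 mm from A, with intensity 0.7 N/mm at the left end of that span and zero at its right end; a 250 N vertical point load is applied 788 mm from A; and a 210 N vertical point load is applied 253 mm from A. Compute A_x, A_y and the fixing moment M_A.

A_x = -380.0 N, A_y = 1238 N, M_A = 607600 N·mm

Resultant of the triangular load: ½ × 0.7 × 537 = 187.95 N, acting at 417 mm from A (one-third of the span from the peak).
ΣF_x = 0: A_x + 380 = 0 → A_x = -380.0 N.
ΣF_y = 0: A_y − 590 − ½·0.7·537 − 250 − 210 = 0 → A_y = 1238 N.
ΣM about A: M_A − 590·473 − (½·0.7·537)·417 − 250·788 − 210·253 = 0 → M_A = 607600 N·mm.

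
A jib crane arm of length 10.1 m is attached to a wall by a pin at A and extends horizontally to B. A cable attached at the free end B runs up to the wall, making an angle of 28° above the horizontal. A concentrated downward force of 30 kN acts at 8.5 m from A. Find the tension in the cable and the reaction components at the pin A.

ΣM about A: T·sin28°·10.1 − 30·8.5 = 0 → T = 255/(10.1·0.469472) = 53.7786 ≈ 53.78 kN.
ΣF_x = 0: A_x − T·cos28° = 0 → A_x = 53.7786 × 0.882948 = 47.48 kN.
ΣF_y = 0: A_y + T·sin28° − 30 = 0 → A_y = 30 − 53.7786 × 0.469472 = 4.752 kN.

T = 53.78 kN, A_x = 47.48 kN, A_y = 4.752 kN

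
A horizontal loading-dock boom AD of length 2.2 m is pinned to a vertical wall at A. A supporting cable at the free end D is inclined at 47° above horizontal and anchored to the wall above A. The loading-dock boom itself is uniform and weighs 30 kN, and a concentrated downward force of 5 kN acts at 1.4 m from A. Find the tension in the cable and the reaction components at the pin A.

ΣM about A: T·sin47°·2.2 − 30·1.1 − 5·1.4 = 0 → T = 40/(2.2·0.731354) = 24.8605 ≈ 24.86 kN.
ΣF_x = 0: A_x − T·cos47° = 0 → A_x = 24.8605 × 0.681998 = 16.95 kN.
ΣF_y = 0: A_y + T·sin47° − 30 − 5 = 0 → A_y = 35 − 24.8605 × 0.731354 = 16.82 kN.

T = 24.86 kN, A_x = 16.95 kN, A_y = 16.82 kN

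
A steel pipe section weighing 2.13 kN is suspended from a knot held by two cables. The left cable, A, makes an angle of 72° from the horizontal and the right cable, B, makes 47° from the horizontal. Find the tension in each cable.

T_A = 1.661 kN, T_B = 0.7526 kN

ΣF_x = 0: −T_A·cos72° + T_B·cos47° = 0 → T_B = 0.453105·T_A.
ΣF_y = 0: T_A·sin72° + T_B·sin47° = 2.13.
Substitute: T_A·(0.951057 + 0.453105·0.731354) = 2.13 → T_A = 1.6609 ≈ 1.661 kN.
Then T_B = 0.453105 × 1.6609 = 0.7526 kN.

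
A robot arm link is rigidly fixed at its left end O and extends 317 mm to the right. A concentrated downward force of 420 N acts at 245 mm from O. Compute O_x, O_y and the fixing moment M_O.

ΣF_x = 0: O_x = 0.
ΣF_y = 0: O_y − 420 = 0 → O_y = 420.0 N.
ΣM about O: M_O − 420·245 = 0 → M_O = 102900 N·mm.

O_x = 0, O_y = 420.0 N, M_O = 102900 N·mm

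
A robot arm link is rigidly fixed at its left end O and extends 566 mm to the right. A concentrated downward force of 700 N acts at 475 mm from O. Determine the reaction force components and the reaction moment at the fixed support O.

O_x = 0, O_y = 700.0 N, M_O = 332500 N·mm

ΣF_x = 0: O_x = 0.
ΣF_y = 0: O_y − 700 = 0 → O_y = 700.0 N.
ΣM about O: M_O − 700·475 = 0 → M_O = 332500 N·mm.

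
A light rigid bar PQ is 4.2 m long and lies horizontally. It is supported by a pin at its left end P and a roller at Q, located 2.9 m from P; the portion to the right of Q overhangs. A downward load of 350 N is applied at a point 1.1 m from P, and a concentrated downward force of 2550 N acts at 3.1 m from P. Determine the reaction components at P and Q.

ΣM about P: Q_y·2.9 − 350·1.1 − 2550·3.1 = 0 → Q_y = 8290/2.9 = 2858.62 ≈ 2859 N.
ΣF_y = 0: P_y + 2858.62 − 350 − 2550 = 0 → P_y = 41.38 N.
ΣF_x = 0: no horizontal applied forces, so P_x = 0.

P_x = 0, P_y = 41.38 N, Q_y = 2859 N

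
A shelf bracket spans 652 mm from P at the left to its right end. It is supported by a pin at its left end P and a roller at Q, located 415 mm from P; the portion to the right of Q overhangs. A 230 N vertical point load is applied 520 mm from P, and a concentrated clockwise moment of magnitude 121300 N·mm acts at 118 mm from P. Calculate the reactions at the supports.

P_x = 0, P_y = -350.5 N, Q_y = 580.5 N

ΣM about P: Q_y·415 − 230·520 − 121300 = 0 → Q_y = 240900/415 = 580.482 ≈ 580.5 N.
ΣF_y = 0: P_y + 580.482 − 230 = 0 → P_y = -350.5 N.
ΣF_x = 0: no horizontal applied forces, so P_x = 0.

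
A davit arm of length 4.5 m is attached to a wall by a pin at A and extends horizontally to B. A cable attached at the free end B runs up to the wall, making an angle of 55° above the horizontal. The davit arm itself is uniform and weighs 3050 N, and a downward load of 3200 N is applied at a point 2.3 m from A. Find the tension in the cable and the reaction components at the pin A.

ΣM about A: T·sin55°·4.5 − 3050·2.25 − 3200·2.3 = 0 → T = 14222.5/(4.5·0.819152) = 3858.33 ≈ 3858 N.
ΣF_x = 0: A_x − T·cos55° = 0 → A_x = 3858.33 × 0.573576 = 2213 N.
ΣF_y = 0: A_y + T·sin55° − 3050 − 3200 = 0 → A_y = 6250 − 3858.33 × 0.819152 = 3089 N.

T = 3858 N, A_x = 2213 N, A_y = 3089 N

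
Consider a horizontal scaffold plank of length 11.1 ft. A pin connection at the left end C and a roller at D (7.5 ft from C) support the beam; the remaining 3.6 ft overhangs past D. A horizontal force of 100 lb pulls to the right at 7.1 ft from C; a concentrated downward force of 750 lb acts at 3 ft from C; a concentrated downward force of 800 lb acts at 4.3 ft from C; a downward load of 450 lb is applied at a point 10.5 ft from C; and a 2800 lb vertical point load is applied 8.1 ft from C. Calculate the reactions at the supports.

ΣM about C: D_y·7.5 − 750·3 − 800·4.3 − 450·10.5 − 2800·8.1 = 0 → D_y = 33095/7.5 = 4412.67 ≈ 4413 lb.
ΣF_y = 0: C_y + 4412.67 − 750 − 800 − 450 − 2800 = 0 → C_y = 387.3 lb.
ΣF_x = 0: C_x + 100 = 0 → C_x = -100.0 lb.

C_x = -100.0 lb, C_y = 387.3 lb, D_y = 4413 lb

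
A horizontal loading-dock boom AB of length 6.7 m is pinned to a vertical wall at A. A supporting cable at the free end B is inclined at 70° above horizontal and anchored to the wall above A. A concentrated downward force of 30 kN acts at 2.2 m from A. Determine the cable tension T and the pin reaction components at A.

ΣM about A: T·sin70°·6.7 − 30·2.2 = 0 → T = 66/(6.7·0.939693) = 10.4829 ≈ 10.48 kN.
ΣF_x = 0: A_x − T·cos70° = 0 → A_x = 10.4829 × 0.34202 = 3.585 kN.
ΣF_y = 0: A_y + T·sin70° − 30 = 0 → A_y = 30 − 10.4829 × 0.939693 = 20.15 kN.

T = 10.48 kN, A_x = 3.585 kN, A_y = 20.15 kN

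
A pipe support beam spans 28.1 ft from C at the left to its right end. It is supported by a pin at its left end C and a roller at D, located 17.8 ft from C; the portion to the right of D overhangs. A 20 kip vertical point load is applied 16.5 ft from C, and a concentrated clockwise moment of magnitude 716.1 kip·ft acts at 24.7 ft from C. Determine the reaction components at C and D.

C_x = 0, C_y = -38.77 kip, D_y = 58.77 kip

Taking moments about C: D_y·17.8 − 20·16.5 − 716.1 = 0 → D_y = 1046.1/17.8 = 58.7697 ≈ 58.77 kip.
ΣF_y = 0: C_y + 58.7697 − 20 = 0 → C_y = -38.77 kip.
ΣF_x = 0: no horizontal applied forces, so C_x = 0.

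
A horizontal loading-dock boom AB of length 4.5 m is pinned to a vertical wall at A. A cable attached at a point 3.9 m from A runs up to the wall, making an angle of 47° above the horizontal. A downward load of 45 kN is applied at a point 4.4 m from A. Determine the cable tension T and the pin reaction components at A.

T = 69.42 kN, A_x = 47.34 kN, A_y = -5.769 kN

ΣM about A: T·sin47°·3.9 − 45·4.4 = 0 → T = 198/(3.9·0.731354) = 69.4181 ≈ 69.42 kN.
ΣF_x = 0: A_x − T·cos47° = 0 → A_x = 69.4181 × 0.681998 = 47.34 kN.
ΣF_y = 0: A_y + T·sin47° − 45 = 0 → A_y = 45 − 69.4181 × 0.731354 = -5.769 kN.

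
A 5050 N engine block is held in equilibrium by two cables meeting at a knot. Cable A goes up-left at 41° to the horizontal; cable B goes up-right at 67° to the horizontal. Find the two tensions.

T_A = 2075 N, T_B = 4007 N

ΣF_x = 0: −T_A·cos41° + T_B·cos67° = 0 → T_B = 1.93153·T_A.
ΣF_y = 0: T_A·sin41° + T_B·sin67° = 5050.
Substitute: T_A·(0.656059 + 1.93153·0.920505) = 5050 → T_A = 2074.74 ≈ 2075 N.
Then T_B = 1.93153 × 2074.74 = 4007 N.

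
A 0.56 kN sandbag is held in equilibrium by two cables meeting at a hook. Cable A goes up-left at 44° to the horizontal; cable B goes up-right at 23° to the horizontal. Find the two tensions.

T_A = 0.5600 kN, T_B = 0.4376 kN

ΣF_x = 0: −T_A·cos44° + T_B·cos23° = 0 → T_B = 0.781462·T_A.
ΣF_y = 0: T_A·sin44° + T_B·sin23° = 0.56.
Substitute: T_A·(0.694658 + 0.781462·0.390731) = 0.56 → T_A = 0.5600 kN.
Then T_B = 0.781462 × 0.56 = 0.4376 kN.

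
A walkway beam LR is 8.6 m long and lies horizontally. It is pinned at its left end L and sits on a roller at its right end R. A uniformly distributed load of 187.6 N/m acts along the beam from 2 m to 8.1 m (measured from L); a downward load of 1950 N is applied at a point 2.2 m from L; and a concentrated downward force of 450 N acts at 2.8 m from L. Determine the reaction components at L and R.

Resultant of the distributed load: 187.6 × 6.1 = 1144.36 N at 5.05 m from L.
Taking moments about L: R_y·8.6 − (187.6·6.1)·5.05 − 1950·2.2 − 450·2.8 = 0 → R_y = 11329.018/8.6 = 1317.33 ≈ 1317 N.
ΣF_y = 0: L_y + 1317.33 − 187.6·6.1 − 1950 − 450 = 0 → L_y = 2227 N.
ΣF_x = 0: no horizontal applied forces, so L_x = 0.

L_x = 0, L_y = 2227 N, R_y = 1317 N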